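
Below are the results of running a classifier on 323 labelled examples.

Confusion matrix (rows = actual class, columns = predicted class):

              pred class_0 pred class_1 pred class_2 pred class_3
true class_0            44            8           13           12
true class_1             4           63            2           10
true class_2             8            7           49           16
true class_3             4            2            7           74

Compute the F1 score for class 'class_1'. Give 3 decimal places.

0.792

Take TP from the diagonal, FP from the rest of the 'class_1' prediction marginal, FN from the rest of the 'class_1' actual marginal.
F1 score = 2·TP/(2·TP+FP+FN).
class_1: TP=63, FP=8+7+2=17, FN=4+2+10=16 → 126/159 = 0.7925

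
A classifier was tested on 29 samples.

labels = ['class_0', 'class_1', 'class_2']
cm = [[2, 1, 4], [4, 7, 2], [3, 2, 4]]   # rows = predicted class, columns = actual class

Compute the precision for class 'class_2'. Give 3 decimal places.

0.444

precision = TP/(TP+FP).
class_2: TP=4, FP=3+2=5 → 4/9 = 0.4444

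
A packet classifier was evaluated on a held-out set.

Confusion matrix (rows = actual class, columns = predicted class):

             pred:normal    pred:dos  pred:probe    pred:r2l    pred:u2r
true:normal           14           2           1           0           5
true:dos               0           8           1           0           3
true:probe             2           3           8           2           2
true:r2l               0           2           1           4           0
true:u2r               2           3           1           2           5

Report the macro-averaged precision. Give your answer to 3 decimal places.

0.544

Per-class precision (TP/(TP+FP)):
  normal: TP=14, FP=0+2+0+2=4 → 14/18 = 0.7778
  dos: TP=8, FP=2+3+2+3=10 → 8/18 = 0.4444
  probe: TP=8, FP=1+1+1+1=4 → 8/12 = 0.6667
  r2l: TP=4, FP=0+0+2+2=4 → 4/8 = 0.5000
  u2r: TP=5, FP=5+3+2+0=10 → 5/15 = 0.3333
Macro-precision = mean = (0.7778 + 0.4444 + 0.6667 + 0.5000 + 0.3333) / 5 = 0.544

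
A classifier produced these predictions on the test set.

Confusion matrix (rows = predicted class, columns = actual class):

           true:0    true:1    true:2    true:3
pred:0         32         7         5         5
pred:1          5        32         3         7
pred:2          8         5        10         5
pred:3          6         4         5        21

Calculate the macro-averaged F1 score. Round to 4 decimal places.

Per-class F1 score (2·TP/(2·TP+FP+FN)):
  0: TP=32, FP=7+5+5=17, FN=5+8+6=19 → 64/100 = 0.64000
  1: TP=32, FP=5+3+7=15, FN=7+5+4=16 → 64/95 = 0.67368
  2: TP=10, FP=8+5+5=18, FN=5+3+5=13 → 20/51 = 0.39216
  3: TP=21, FP=6+4+5=15, FN=5+7+5=17 → 42/74 = 0.56757
Macro-F1 score = mean = (0.64000 + 0.67368 + 0.39216 + 0.56757) / 4 = 0.5684

0.5684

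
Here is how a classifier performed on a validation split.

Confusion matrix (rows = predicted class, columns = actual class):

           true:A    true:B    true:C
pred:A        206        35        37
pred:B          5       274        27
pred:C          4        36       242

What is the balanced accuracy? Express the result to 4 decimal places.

Balanced accuracy = mean of per-class recall.
  A: recall = 206/215 = 0.95814
  B: recall = 274/345 = 0.79420
  C: recall = 242/306 = 0.79085
Mean = (0.95814 + 0.79420 + 0.79085) / 3 = 0.8477

0.8477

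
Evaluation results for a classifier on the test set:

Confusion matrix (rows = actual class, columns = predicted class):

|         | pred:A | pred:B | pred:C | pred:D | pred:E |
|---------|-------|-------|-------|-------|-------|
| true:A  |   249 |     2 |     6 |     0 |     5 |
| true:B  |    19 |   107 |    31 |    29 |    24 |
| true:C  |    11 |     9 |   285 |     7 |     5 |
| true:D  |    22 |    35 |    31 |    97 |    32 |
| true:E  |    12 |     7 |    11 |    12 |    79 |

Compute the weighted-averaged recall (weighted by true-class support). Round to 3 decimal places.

0.725

Per-class recall (TP/(TP+FN)):
  A: TP=249, FN=2+6+0+5=13 → 249/262 = 0.9504
  B: TP=107, FN=19+31+29+24=103 → 107/210 = 0.5095
  C: TP=285, FN=11+9+7+5=32 → 285/317 = 0.8991
  D: TP=97, FN=22+35+31+32=120 → 97/217 = 0.4470
  E: TP=79, FN=12+7+11+12=42 → 79/121 = 0.6529
Weighted-recall = Σ (supportᵢ/N)·recallᵢ with N=1127: (262/1127)·0.9504 + (210/1127)·0.5095 + (317/1127)·0.8991 + (217/1127)·0.4470 + (121/1127)·0.6529 = 0.725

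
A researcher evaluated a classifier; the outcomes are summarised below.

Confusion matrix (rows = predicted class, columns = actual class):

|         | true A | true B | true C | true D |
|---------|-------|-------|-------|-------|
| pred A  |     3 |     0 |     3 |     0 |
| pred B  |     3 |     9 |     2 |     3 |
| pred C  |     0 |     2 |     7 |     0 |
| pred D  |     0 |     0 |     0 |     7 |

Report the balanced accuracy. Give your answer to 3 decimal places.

Balanced accuracy = mean of per-class recall.
  A: recall = 3/6 = 0.5000
  B: recall = 9/11 = 0.8182
  C: recall = 7/12 = 0.5833
  D: recall = 7/10 = 0.7000
Mean = (0.5000 + 0.8182 + 0.5833 + 0.7000) / 4 = 0.650

0.650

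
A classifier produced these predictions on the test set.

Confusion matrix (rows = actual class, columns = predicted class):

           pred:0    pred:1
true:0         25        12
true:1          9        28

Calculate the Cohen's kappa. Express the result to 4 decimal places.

0.4324

Observed agreement pₒ = trace/N = 53/74 = 0.71622
Expected agreement pₑ = Σ (rowᵢ·colᵢ)/N² = (37·34 + 37·40)/74² = 0.50000
κ = (pₒ − pₑ)/(1 − pₑ) = (0.71622 − 0.50000)/(1 − 0.50000) = 0.4324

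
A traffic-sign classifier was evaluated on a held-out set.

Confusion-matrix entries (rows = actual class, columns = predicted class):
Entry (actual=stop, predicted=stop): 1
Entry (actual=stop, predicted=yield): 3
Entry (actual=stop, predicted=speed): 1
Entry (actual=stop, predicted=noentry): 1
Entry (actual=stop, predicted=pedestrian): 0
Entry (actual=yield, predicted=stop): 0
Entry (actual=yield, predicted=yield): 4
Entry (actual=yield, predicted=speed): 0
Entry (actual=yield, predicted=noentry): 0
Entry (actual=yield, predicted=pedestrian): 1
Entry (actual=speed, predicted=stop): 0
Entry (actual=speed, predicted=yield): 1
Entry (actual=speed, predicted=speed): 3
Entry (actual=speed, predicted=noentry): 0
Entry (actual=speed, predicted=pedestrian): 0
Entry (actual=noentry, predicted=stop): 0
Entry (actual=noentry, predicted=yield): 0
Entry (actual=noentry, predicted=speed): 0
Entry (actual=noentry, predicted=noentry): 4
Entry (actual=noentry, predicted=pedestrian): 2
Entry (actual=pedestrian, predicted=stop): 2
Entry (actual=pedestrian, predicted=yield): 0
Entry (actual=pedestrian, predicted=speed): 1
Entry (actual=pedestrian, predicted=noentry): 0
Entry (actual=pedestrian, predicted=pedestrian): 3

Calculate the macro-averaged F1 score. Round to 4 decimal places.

Per-class F1 score (2·TP/(2·TP+FP+FN)):
  stop: TP=1, FP=0+0+0+2=2, FN=3+1+1+0=5 → 2/9 = 0.22222
  yield: TP=4, FP=3+1+0+0=4, FN=0+0+0+1=1 → 8/13 = 0.61538
  speed: TP=3, FP=1+0+0+1=2, FN=0+1+0+0=1 → 6/9 = 0.66667
  noentry: TP=4, FP=1+0+0+0=1, FN=0+0+0+2=2 → 8/11 = 0.72727
  pedestrian: TP=3, FP=0+1+0+2=3, FN=2+0+1+0=3 → 6/12 = 0.50000
Macro-F1 score = mean = (0.22222 + 0.61538 + 0.66667 + 0.72727 + 0.50000) / 5 = 0.5463

0.5463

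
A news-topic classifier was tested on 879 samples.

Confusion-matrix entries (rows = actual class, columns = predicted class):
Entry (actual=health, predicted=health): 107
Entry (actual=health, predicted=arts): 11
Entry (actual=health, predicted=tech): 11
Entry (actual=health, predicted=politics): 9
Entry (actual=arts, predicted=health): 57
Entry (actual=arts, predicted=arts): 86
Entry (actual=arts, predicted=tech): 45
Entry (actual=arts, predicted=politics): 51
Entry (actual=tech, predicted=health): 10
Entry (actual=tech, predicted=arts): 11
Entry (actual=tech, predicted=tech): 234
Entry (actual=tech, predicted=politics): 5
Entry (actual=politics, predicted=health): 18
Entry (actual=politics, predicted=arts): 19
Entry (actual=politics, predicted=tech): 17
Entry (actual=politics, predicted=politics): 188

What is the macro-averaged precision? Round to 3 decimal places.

0.685

Per-class precision (TP/(TP+FP)):
  health: TP=107, FP=57+10+18=85 → 107/192 = 0.5573
  arts: TP=86, FP=11+11+19=41 → 86/127 = 0.6772
  tech: TP=234, FP=11+45+17=73 → 234/307 = 0.7622
  politics: TP=188, FP=9+51+5=65 → 188/253 = 0.7431
Macro-precision = mean = (0.5573 + 0.6772 + 0.7622 + 0.7431) / 4 = 0.685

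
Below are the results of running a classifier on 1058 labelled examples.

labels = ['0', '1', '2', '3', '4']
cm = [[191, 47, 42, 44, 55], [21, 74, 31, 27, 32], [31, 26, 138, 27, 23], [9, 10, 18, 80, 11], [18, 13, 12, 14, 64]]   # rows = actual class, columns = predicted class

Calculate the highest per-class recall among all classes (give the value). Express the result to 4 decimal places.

0.6250

Per-class recall (TP/(TP+FN)):
  0: TP=191, FN=47+42+44+55=188 → 191/379 = 0.50396
  1: TP=74, FN=21+31+27+32=111 → 74/185 = 0.40000
  2: TP=138, FN=31+26+27+23=107 → 138/245 = 0.56327
  3: TP=80, FN=9+10+18+11=48 → 80/128 = 0.62500
  4: TP=64, FN=18+13+12+14=57 → 64/121 = 0.52893
Highest is class '3' with recall = 0.6250.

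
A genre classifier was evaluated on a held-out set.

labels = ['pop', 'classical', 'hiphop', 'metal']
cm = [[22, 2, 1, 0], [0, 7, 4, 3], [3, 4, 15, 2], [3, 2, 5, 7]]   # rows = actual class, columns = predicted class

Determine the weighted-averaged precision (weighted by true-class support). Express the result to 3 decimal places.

0.631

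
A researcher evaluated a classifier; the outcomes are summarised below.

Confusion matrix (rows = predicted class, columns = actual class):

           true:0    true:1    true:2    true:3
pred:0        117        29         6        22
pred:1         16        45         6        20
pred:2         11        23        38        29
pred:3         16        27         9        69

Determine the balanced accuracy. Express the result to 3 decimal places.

0.558

Balanced accuracy = mean of per-class recall.
  0: recall = 117/160 = 0.7313
  1: recall = 45/124 = 0.3629
  2: recall = 38/59 = 0.6441
  3: recall = 69/140 = 0.4929
Mean = (0.7313 + 0.3629 + 0.6441 + 0.4929) / 4 = 0.558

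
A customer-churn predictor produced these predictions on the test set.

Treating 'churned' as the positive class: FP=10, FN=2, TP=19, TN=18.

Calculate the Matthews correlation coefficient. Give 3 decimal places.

0.551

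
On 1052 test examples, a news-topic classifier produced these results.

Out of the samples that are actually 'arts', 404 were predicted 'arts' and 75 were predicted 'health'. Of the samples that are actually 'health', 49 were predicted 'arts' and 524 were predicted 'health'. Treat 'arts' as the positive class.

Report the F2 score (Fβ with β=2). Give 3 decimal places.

0.853

Fβ = (1+β²)·TP / ((1+β²)·TP + β²·FN + FP), with β²=4
= 5·404 / (5·404 + 4·75 + 49) = 0.853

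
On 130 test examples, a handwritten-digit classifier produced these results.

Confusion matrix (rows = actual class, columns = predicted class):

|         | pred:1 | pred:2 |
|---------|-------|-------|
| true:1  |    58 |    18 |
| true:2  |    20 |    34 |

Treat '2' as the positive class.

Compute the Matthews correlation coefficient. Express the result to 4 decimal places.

MCC = (TP·TN − FP·FN) / √((TP+FP)(TP+FN)(TN+FP)(TN+FN))
Numerator = 34·58 − 18·20 = 1612
Denominator = √(52·54·76·78) = √16645824 = 4079.9294
MCC = 1612 / 4079.9294 = 0.3951

0.3951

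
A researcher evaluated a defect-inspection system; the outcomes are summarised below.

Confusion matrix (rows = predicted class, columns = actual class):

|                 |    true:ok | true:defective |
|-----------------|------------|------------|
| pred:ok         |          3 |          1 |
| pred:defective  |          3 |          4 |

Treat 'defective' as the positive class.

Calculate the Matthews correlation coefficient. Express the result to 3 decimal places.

MCC = (TP·TN − FP·FN) / √((TP+FP)(TP+FN)(TN+FP)(TN+FN))
Numerator = 4·3 − 3·1 = 9
Denominator = √(7·5·6·4) = √840 = 28.9828
MCC = 9 / 28.9828 = 0.311

0.311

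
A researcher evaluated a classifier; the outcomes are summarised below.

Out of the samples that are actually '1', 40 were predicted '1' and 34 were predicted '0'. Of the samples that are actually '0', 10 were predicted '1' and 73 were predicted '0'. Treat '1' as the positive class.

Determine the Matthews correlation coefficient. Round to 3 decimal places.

MCC = (TP·TN − FP·FN) / √((TP+FP)(TP+FN)(TN+FP)(TN+FN))
Numerator = 40·73 − 10·34 = 2580
Denominator = √(50·74·83·107) = √32859700 = 5732.3381
MCC = 2580 / 5732.3381 = 0.450

0.450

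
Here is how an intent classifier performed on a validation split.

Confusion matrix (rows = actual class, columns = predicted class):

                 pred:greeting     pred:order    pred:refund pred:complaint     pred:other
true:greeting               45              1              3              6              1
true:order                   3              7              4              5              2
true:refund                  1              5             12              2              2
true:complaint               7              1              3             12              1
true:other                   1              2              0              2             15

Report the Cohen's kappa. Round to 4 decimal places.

Observed agreement pₒ = trace/N = 91/143 = 0.63636
Expected agreement pₑ = Σ (rowᵢ·colᵢ)/N² = (56·57 + 21·16 + 22·22 + 24·27 + 20·21)/143² = 0.24842
κ = (pₒ − pₑ)/(1 − pₑ) = (0.63636 − 0.24842)/(1 − 0.24842) = 0.5162

0.5162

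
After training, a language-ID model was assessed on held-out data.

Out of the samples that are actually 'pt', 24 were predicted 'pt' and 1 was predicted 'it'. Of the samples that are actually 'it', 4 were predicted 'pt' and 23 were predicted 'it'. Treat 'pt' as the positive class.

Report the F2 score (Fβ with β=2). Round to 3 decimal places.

Fβ = (1+β²)·TP / ((1+β²)·TP + β²·FN + FP), with β²=4
= 5·24 / (5·24 + 4·1 + 4) = 0.938

0.938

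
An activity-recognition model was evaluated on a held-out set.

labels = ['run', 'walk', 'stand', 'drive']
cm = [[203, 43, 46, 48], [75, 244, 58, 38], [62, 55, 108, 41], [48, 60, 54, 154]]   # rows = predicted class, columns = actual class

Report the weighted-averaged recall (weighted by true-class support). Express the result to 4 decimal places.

0.5303

Per-class recall (TP/(TP+FN)):
  run: TP=203, FN=75+62+48=185 → 203/388 = 0.52320
  walk: TP=244, FN=43+55+60=158 → 244/402 = 0.60697
  stand: TP=108, FN=46+58+54=158 → 108/266 = 0.40602
  drive: TP=154, FN=48+38+41=127 → 154/281 = 0.54804
Weighted-recall = Σ (supportᵢ/N)·recallᵢ with N=1337: (388/1337)·0.52320 + (402/1337)·0.60697 + (266/1337)·0.40602 + (281/1337)·0.54804 = 0.5303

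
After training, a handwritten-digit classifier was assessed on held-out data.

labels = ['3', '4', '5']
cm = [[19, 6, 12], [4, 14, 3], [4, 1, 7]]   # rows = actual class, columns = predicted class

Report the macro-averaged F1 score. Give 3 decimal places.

0.557

Per-class F1 score (2·TP/(2·TP+FP+FN)):
  3: TP=19, FP=4+4=8, FN=6+12=18 → 38/64 = 0.5938
  4: TP=14, FP=6+1=7, FN=4+3=7 → 28/42 = 0.6667
  5: TP=7, FP=12+3=15, FN=4+1=5 → 14/34 = 0.4118
Macro-F1 score = mean = (0.5938 + 0.6667 + 0.4118) / 3 = 0.557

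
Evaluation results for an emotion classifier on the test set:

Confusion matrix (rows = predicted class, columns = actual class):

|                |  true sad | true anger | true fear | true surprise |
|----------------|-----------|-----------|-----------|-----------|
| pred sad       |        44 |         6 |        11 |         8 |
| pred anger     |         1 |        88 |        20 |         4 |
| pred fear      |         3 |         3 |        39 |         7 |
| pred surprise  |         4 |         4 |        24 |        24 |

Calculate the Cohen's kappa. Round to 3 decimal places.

Observed agreement pₒ = trace/N = 195/290 = 0.6724
Expected agreement pₑ = Σ (rowᵢ·colᵢ)/N² = (52·69 + 101·113 + 94·52 + 43·56)/290² = 0.2651
κ = (pₒ − pₑ)/(1 − pₑ) = (0.6724 − 0.2651)/(1 − 0.2651) = 0.554

0.554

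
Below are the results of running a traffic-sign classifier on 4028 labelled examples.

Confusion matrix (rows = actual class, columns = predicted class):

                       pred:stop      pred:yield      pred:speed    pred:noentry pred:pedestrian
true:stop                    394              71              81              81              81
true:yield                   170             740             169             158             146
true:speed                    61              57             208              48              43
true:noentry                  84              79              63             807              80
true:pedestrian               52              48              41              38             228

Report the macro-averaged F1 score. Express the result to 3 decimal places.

Per-class F1 score (2·TP/(2·TP+FP+FN)):
  stop: TP=394, FP=170+61+84+52=367, FN=71+81+81+81=314 → 788/1469 = 0.5364
  yield: TP=740, FP=71+57+79+48=255, FN=170+169+158+146=643 → 1480/2378 = 0.6224
  speed: TP=208, FP=81+169+63+41=354, FN=61+57+48+43=209 → 416/979 = 0.4249
  noentry: TP=807, FP=81+158+48+38=325, FN=84+79+63+80=306 → 1614/2245 = 0.7189
  pedestrian: TP=228, FP=81+146+43+80=350, FN=52+48+41+38=179 → 456/985 = 0.4629
Macro-F1 score = mean = (0.5364 + 0.6224 + 0.4249 + 0.7189 + 0.4629) / 5 = 0.553

0.553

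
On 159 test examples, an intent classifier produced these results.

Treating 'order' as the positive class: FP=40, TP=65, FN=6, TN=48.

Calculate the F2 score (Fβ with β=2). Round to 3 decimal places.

0.835

Fβ = (1+β²)·TP / ((1+β²)·TP + β²·FN + FP), with β²=4
= 5·65 / (5·65 + 4·6 + 40) = 0.835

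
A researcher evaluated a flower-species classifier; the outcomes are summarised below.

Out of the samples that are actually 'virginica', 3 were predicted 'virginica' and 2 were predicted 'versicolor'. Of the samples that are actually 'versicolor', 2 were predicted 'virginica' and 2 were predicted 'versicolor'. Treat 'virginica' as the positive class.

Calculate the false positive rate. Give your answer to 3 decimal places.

FPR = FP/(FP+TN) = 2/(2+2) = 0.500

0.500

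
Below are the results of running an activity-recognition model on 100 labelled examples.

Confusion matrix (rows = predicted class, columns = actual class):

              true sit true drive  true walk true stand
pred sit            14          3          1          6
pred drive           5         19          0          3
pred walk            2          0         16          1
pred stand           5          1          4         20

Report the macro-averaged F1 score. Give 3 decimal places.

Per-class F1 score (2·TP/(2·TP+FP+FN)):
  sit: TP=14, FP=3+1+6=10, FN=5+2+5=12 → 28/50 = 0.5600
  drive: TP=19, FP=5+0+3=8, FN=3+0+1=4 → 38/50 = 0.7600
  walk: TP=16, FP=2+0+1=3, FN=1+0+4=5 → 32/40 = 0.8000
  stand: TP=20, FP=5+1+4=10, FN=6+3+1=10 → 40/60 = 0.6667
Macro-F1 score = mean = (0.5600 + 0.7600 + 0.8000 + 0.6667) / 4 = 0.697

0.697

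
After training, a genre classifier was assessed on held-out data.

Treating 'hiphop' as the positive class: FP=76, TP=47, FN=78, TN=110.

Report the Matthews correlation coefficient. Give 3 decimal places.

-0.033

MCC = (TP·TN − FP·FN) / √((TP+FP)(TP+FN)(TN+FP)(TN+FN))
Numerator = 47·110 − 76·78 = -758
Denominator = √(123·125·186·188) = √537633000 = 23186.9144
MCC = -758 / 23186.9144 = -0.033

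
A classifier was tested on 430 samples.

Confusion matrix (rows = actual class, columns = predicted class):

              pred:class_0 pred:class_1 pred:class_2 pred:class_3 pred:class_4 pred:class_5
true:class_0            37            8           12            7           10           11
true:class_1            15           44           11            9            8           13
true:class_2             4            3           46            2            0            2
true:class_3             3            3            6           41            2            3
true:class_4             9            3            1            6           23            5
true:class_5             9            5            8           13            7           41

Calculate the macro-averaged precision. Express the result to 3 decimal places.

0.538

Per-class precision (TP/(TP+FP)):
  class_0: TP=37, FP=15+4+3+9+9=40 → 37/77 = 0.4805
  class_1: TP=44, FP=8+3+3+3+5=22 → 44/66 = 0.6667
  class_2: TP=46, FP=12+11+6+1+8=38 → 46/84 = 0.5476
  class_3: TP=41, FP=7+9+2+6+13=37 → 41/78 = 0.5256
  class_4: TP=23, FP=10+8+0+2+7=27 → 23/50 = 0.4600
  class_5: TP=41, FP=11+13+2+3+5=34 → 41/75 = 0.5467
Macro-precision = mean = (0.4805 + 0.6667 + 0.5476 + 0.5256 + 0.4600 + 0.5467) / 6 = 0.538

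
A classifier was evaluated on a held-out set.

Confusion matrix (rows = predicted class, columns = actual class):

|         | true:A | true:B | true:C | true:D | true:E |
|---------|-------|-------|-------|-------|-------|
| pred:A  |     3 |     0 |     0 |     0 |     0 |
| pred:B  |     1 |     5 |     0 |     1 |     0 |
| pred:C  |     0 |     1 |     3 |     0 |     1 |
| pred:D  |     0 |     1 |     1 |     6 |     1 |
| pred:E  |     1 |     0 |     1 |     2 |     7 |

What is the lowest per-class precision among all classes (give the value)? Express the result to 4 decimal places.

Per-class precision (TP/(TP+FP)):
  A: TP=3, FP=0+0+0+0=0 → 3/3 = 1.00000
  B: TP=5, FP=1+0+1+0=2 → 5/7 = 0.71429
  C: TP=3, FP=0+1+0+1=2 → 3/5 = 0.60000
  D: TP=6, FP=0+1+1+1=3 → 6/9 = 0.66667
  E: TP=7, FP=1+0+1+2=4 → 7/11 = 0.63636
Lowest is class 'C' with precision = 0.6000.

0.6000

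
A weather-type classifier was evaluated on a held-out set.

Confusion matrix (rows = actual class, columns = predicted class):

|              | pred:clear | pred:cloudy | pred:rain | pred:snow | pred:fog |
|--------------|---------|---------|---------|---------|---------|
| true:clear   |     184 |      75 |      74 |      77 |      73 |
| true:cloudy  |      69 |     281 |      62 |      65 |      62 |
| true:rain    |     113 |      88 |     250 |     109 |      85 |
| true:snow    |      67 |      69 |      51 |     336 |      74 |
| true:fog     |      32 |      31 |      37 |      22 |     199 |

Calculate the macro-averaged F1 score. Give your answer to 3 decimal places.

0.480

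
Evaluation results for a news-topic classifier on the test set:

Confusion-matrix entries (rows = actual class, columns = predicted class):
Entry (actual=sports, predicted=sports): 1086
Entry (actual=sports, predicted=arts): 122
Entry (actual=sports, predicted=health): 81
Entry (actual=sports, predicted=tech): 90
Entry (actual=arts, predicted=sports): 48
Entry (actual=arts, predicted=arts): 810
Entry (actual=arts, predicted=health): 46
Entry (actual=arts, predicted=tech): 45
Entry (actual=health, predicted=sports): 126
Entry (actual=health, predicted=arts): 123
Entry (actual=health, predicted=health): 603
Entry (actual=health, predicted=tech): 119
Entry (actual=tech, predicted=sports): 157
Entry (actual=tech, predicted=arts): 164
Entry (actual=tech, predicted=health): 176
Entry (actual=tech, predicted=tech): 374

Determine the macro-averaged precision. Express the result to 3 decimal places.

Per-class precision (TP/(TP+FP)):
  sports: TP=1086, FP=48+126+157=331 → 1086/1417 = 0.7664
  arts: TP=810, FP=122+123+164=409 → 810/1219 = 0.6645
  health: TP=603, FP=81+46+176=303 → 603/906 = 0.6656
  tech: TP=374, FP=90+45+119=254 → 374/628 = 0.5955
Macro-precision = mean = (0.7664 + 0.6645 + 0.6656 + 0.5955) / 4 = 0.673

0.673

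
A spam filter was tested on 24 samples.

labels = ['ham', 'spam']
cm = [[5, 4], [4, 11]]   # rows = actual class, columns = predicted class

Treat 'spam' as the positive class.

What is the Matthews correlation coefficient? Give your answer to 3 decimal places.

MCC = (TP·TN − FP·FN) / √((TP+FP)(TP+FN)(TN+FP)(TN+FN))
Numerator = 11·5 − 4·4 = 39
Denominator = √(15·15·9·9) = √18225 = 135.0000
MCC = 39 / 135.0000 = 0.289

0.289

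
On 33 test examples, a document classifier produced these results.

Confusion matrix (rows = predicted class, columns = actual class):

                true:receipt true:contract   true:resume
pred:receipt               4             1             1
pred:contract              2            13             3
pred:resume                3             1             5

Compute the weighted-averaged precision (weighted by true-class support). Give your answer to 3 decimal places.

0.662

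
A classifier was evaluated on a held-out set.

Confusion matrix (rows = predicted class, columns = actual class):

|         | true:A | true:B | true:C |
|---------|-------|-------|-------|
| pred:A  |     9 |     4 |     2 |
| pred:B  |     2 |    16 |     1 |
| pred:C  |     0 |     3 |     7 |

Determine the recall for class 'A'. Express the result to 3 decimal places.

0.818

One-vs-rest for 'A': TP = diagonal; FP = other classes predicted 'A'; FN = 'A' predicted as other.
recall = TP/(TP+FN).
A: TP=9, FN=2+0=2 → 9/11 = 0.8182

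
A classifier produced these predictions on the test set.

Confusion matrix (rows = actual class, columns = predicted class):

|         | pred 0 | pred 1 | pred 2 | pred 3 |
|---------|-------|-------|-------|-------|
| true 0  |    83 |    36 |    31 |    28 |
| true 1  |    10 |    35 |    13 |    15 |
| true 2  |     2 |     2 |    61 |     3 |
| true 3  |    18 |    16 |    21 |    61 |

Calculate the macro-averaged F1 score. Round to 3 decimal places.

0.545

Per-class F1 score (2·TP/(2·TP+FP+FN)):
  0: TP=83, FP=10+2+18=30, FN=36+31+28=95 → 166/291 = 0.5704
  1: TP=35, FP=36+2+16=54, FN=10+13+15=38 → 70/162 = 0.4321
  2: TP=61, FP=31+13+21=65, FN=2+2+3=7 → 122/194 = 0.6289
  3: TP=61, FP=28+15+3=46, FN=18+16+21=55 → 122/223 = 0.5471
Macro-F1 score = mean = (0.5704 + 0.4321 + 0.6289 + 0.5471) / 4 = 0.545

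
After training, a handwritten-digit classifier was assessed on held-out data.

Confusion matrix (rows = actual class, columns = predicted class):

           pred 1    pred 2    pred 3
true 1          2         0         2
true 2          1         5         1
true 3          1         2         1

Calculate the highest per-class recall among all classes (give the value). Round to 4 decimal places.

Per-class recall (TP/(TP+FN)):
  1: TP=2, FN=0+2=2 → 2/4 = 0.50000
  2: TP=5, FN=1+1=2 → 5/7 = 0.71429
  3: TP=1, FN=1+2=3 → 1/4 = 0.25000
Highest is class '2' with recall = 0.7143.

0.7143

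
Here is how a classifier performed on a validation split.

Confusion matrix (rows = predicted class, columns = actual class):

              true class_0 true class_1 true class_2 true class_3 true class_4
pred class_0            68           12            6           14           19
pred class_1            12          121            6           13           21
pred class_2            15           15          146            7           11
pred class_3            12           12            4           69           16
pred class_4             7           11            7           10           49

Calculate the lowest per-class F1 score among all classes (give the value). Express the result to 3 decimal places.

Per-class F1 score (2·TP/(2·TP+FP+FN)):
  class_0: TP=68, FP=12+6+14+19=51, FN=12+15+12+7=46 → 136/233 = 0.5837
  class_1: TP=121, FP=12+6+13+21=52, FN=12+15+12+11=50 → 242/344 = 0.7035
  class_2: TP=146, FP=15+15+7+11=48, FN=6+6+4+7=23 → 292/363 = 0.8044
  class_3: TP=69, FP=12+12+4+16=44, FN=14+13+7+10=44 → 138/226 = 0.6106
  class_4: TP=49, FP=7+11+7+10=35, FN=19+21+11+16=67 → 98/200 = 0.4900
Lowest is class 'class_4' with F1 score = 0.490.

0.490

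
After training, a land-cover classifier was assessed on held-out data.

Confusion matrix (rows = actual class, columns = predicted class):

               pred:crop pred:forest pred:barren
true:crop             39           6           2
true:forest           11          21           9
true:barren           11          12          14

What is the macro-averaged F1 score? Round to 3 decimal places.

Per-class F1 score (2·TP/(2·TP+FP+FN)):
  crop: TP=39, FP=11+11=22, FN=6+2=8 → 78/108 = 0.7222
  forest: TP=21, FP=6+12=18, FN=11+9=20 → 42/80 = 0.5250
  barren: TP=14, FP=2+9=11, FN=11+12=23 → 28/62 = 0.4516
Macro-F1 score = mean = (0.7222 + 0.5250 + 0.4516) / 3 = 0.566

0.566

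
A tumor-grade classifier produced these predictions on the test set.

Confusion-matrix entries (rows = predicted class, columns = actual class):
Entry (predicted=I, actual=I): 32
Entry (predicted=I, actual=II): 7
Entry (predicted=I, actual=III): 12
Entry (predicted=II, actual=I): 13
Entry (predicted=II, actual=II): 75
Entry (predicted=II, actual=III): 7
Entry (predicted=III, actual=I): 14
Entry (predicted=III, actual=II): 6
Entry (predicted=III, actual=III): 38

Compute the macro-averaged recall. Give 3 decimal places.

0.687

Per-class recall (TP/(TP+FN)):
  I: TP=32, FN=13+14=27 → 32/59 = 0.5424
  II: TP=75, FN=7+6=13 → 75/88 = 0.8523
  III: TP=38, FN=12+7=19 → 38/57 = 0.6667
Macro-recall = mean = (0.5424 + 0.8523 + 0.6667) / 3 = 0.687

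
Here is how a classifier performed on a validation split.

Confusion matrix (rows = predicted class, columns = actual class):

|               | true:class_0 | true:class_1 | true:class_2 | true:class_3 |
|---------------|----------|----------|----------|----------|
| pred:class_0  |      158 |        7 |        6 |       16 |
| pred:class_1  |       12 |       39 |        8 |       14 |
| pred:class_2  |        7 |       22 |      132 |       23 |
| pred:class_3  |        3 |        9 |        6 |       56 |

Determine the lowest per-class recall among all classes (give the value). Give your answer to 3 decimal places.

0.506

Per-class recall (TP/(TP+FN)):
  class_0: TP=158, FN=12+7+3=22 → 158/180 = 0.8778
  class_1: TP=39, FN=7+22+9=38 → 39/77 = 0.5065
  class_2: TP=132, FN=6+8+6=20 → 132/152 = 0.8684
  class_3: TP=56, FN=16+14+23=53 → 56/109 = 0.5138
Lowest is class 'class_1' with recall = 0.506.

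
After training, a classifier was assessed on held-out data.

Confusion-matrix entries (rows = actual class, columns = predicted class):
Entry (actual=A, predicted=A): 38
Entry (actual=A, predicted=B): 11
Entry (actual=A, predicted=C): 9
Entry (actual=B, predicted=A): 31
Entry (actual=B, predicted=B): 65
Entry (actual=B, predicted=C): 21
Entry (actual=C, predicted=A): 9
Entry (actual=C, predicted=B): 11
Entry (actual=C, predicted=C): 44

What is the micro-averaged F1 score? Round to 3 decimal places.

Micro-averaging pools counts across classes: ΣTP=147, ΣFP=92, ΣFN=92.
Micro-F1 score = 2·TP/(2·TP+FP+FN) on pooled counts = 0.615 (equals overall accuracy in single-label multiclass).

0.615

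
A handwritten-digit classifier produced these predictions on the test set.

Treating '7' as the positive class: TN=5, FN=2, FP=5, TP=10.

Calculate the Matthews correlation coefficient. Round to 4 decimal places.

0.3563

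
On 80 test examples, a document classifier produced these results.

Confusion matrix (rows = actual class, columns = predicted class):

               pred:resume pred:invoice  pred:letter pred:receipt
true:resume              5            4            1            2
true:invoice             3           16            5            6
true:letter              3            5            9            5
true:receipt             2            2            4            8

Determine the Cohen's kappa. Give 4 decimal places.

Observed agreement pₒ = trace/N = 38/80 = 0.47500
Expected agreement pₑ = Σ (rowᵢ·colᵢ)/N² = (12·13 + 30·27 + 22·19 + 16·21)/80² = 0.26875
κ = (pₒ − pₑ)/(1 − pₑ) = (0.47500 − 0.26875)/(1 − 0.26875) = 0.2821

0.2821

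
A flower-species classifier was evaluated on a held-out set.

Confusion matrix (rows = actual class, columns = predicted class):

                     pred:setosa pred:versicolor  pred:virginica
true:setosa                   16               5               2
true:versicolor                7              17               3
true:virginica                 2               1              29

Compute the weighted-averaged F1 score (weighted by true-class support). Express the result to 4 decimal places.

0.7538

Per-class F1 score (2·TP/(2·TP+FP+FN)):
  setosa: TP=16, FP=7+2=9, FN=5+2=7 → 32/48 = 0.66667
  versicolor: TP=17, FP=5+1=6, FN=7+3=10 → 34/50 = 0.68000
  virginica: TP=29, FP=2+3=5, FN=2+1=3 → 58/66 = 0.87879
Weighted-F1 score = Σ (supportᵢ/N)·F1 scoreᵢ with N=82: (23/82)·0.66667 + (27/82)·0.68000 + (32/82)·0.87879 = 0.7538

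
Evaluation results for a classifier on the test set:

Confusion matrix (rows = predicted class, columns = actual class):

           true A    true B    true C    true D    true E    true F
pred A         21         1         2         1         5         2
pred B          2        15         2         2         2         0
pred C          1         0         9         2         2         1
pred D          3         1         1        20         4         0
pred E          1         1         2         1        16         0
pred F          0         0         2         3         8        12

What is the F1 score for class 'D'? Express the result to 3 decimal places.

F1 score = 2·TP/(2·TP+FP+FN).
D: TP=20, FP=3+1+1+4+0=9, FN=1+2+2+1+3=9 → 40/58 = 0.6897

0.690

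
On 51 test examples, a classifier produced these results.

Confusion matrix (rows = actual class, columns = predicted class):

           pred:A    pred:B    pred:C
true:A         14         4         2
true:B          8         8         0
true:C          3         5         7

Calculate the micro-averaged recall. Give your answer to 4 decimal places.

Micro-averaging pools counts across classes: ΣTP=29, ΣFP=22, ΣFN=22.
Micro-recall = TP/(TP+FN) on pooled counts = 0.5686 (equals overall accuracy in single-label multiclass).

0.5686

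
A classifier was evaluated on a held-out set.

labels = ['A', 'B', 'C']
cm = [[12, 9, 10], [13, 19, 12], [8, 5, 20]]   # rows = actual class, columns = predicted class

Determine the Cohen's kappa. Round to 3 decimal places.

0.211

Observed agreement pₒ = trace/N = 51/108 = 0.4722
Expected agreement pₑ = Σ (rowᵢ·colᵢ)/N² = (31·33 + 44·33 + 33·42)/108² = 0.3310
κ = (pₒ − pₑ)/(1 − pₑ) = (0.4722 − 0.3310)/(1 − 0.3310) = 0.211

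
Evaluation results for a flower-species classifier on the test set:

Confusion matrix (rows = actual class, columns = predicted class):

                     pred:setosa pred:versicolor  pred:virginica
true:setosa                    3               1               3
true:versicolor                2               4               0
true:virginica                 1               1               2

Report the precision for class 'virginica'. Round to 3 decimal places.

Take TP from the diagonal, FP from the rest of the 'virginica' prediction marginal, FN from the rest of the 'virginica' actual marginal.
precision = TP/(TP+FP).
virginica: TP=2, FP=3+0=3 → 2/5 = 0.4000

0.400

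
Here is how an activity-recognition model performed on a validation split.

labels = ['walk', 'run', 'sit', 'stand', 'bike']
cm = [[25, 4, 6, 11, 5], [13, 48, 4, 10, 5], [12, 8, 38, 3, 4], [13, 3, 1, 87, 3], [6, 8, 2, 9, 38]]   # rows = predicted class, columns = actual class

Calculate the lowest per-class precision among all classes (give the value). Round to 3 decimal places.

0.490

Per-class precision (TP/(TP+FP)):
  walk: TP=25, FP=4+6+11+5=26 → 25/51 = 0.4902
  run: TP=48, FP=13+4+10+5=32 → 48/80 = 0.6000
  sit: TP=38, FP=12+8+3+4=27 → 38/65 = 0.5846
  stand: TP=87, FP=13+3+1+3=20 → 87/107 = 0.8131
  bike: TP=38, FP=6+8+2+9=25 → 38/63 = 0.6032
Lowest is class 'walk' with precision = 0.490.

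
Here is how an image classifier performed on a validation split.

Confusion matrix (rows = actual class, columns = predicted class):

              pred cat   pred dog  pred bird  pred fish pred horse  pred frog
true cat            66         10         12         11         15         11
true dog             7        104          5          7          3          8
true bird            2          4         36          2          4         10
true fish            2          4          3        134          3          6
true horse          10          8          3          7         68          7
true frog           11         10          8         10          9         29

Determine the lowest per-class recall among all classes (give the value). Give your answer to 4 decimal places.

0.3766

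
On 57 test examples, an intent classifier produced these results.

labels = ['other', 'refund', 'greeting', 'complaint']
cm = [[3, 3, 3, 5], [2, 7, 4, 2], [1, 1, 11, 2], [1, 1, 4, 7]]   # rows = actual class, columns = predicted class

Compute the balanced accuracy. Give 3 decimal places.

Balanced accuracy = mean of per-class recall.
  other: recall = 3/14 = 0.2143
  refund: recall = 7/15 = 0.4667
  greeting: recall = 11/15 = 0.7333
  complaint: recall = 7/13 = 0.5385
Mean = (0.2143 + 0.4667 + 0.7333 + 0.5385) / 4 = 0.488

0.488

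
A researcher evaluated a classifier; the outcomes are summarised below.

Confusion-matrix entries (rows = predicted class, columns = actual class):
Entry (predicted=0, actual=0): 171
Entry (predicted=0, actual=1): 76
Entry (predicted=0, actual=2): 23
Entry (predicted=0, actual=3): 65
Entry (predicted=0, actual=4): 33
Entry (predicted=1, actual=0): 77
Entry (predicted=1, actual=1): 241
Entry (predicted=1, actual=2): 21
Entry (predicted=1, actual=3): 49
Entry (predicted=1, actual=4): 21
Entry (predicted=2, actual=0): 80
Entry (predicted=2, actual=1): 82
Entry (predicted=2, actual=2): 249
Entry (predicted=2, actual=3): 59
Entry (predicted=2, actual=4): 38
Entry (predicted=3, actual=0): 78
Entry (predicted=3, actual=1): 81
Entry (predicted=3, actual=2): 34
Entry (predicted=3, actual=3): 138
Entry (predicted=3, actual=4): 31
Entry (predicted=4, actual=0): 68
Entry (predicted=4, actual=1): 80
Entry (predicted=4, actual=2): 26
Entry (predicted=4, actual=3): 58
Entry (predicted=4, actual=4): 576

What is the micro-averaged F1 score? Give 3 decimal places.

0.560

Micro-averaging pools counts across classes: ΣTP=1375, ΣFP=1080, ΣFN=1080.
Micro-F1 score = 2·TP/(2·TP+FP+FN) on pooled counts = 0.560 (equals overall accuracy in single-label multiclass).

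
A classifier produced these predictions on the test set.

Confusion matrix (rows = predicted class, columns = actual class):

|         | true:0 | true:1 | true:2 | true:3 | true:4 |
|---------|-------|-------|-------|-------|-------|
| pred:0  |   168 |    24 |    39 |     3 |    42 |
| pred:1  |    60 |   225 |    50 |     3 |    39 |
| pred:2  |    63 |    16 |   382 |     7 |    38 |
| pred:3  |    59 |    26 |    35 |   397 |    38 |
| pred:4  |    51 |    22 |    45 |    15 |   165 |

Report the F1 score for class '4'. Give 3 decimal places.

0.532

Take TP from the diagonal, FP from the rest of the '4' prediction marginal, FN from the rest of the '4' actual marginal.
F1 score = 2·TP/(2·TP+FP+FN).
4: TP=165, FP=51+22+45+15=133, FN=42+39+38+38=157 → 330/620 = 0.5323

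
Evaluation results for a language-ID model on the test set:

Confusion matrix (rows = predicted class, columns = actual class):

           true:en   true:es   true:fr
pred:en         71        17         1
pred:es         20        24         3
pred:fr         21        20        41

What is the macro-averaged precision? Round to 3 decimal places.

Per-class precision (TP/(TP+FP)):
  en: TP=71, FP=17+1=18 → 71/89 = 0.7978
  es: TP=24, FP=20+3=23 → 24/47 = 0.5106
  fr: TP=41, FP=21+20=41 → 41/82 = 0.5000
Macro-precision = mean = (0.7978 + 0.5106 + 0.5000) / 3 = 0.603

0.603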